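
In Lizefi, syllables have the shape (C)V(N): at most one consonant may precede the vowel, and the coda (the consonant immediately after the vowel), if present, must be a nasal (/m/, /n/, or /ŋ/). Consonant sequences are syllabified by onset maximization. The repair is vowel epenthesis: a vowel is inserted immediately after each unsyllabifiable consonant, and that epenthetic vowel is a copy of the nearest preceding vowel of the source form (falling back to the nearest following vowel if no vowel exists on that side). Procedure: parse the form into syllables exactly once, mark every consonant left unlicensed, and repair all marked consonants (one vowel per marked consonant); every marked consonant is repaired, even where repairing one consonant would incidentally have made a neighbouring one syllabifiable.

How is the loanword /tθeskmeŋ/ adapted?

Syllabifying with onset maximization leaves /t/, /s/, /k/ stranded (only a nasal (/m/, /n/, or /ŋ/) is licensed in coda position; onsets are limited to one consonant).
Epenthesis after each stranded consonant: /t/ → /te/, /s/ → /se/, /k/ → /ke/.

teθesekemeŋ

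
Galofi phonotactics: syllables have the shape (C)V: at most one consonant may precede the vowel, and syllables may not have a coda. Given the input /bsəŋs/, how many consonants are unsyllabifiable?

The consonants /b/, /ŋ/, /s/ cannot be parsed into a legal (C)V syllable (no codas are permitted; onsets are limited to one consonant).

3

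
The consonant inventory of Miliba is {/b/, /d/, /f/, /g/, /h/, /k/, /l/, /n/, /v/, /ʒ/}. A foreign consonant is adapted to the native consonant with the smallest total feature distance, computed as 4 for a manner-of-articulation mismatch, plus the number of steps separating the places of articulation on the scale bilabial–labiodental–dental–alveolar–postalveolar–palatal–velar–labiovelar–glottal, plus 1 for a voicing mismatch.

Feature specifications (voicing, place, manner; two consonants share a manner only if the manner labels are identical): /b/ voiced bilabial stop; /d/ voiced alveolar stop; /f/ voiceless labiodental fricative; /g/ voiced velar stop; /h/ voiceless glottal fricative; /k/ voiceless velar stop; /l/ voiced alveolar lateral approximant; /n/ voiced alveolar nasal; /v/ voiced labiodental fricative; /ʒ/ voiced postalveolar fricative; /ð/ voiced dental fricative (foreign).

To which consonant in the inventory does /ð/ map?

v

/v/ is closest: same manner (fricative), place distance 1 (dental→labiodental), same voicing; total 1. Next closest is /f/ at distance 2.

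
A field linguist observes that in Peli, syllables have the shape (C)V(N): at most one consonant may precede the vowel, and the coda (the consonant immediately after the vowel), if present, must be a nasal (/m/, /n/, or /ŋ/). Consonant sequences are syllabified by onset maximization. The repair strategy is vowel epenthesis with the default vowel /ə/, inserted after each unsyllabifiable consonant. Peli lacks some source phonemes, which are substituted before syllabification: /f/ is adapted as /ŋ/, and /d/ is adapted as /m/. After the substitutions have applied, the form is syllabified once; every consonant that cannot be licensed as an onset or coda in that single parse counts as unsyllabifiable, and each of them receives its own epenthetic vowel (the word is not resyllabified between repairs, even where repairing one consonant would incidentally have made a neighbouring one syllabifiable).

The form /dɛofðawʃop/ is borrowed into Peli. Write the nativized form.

Substitution: /d/ → /m/, /f/ → /ŋ/, giving /mɛoŋðawʃop/.
The consonants /w/, /p/ cannot be parsed into a legal (C)V(N) syllable (only a nasal (/m/, /n/, or /ŋ/) is licensed in coda position; onsets are limited to one consonant).
Epenthesis after each stranded consonant: /w/ → /wə/, /p/ → /pə/.

mɛoŋðawəʃopə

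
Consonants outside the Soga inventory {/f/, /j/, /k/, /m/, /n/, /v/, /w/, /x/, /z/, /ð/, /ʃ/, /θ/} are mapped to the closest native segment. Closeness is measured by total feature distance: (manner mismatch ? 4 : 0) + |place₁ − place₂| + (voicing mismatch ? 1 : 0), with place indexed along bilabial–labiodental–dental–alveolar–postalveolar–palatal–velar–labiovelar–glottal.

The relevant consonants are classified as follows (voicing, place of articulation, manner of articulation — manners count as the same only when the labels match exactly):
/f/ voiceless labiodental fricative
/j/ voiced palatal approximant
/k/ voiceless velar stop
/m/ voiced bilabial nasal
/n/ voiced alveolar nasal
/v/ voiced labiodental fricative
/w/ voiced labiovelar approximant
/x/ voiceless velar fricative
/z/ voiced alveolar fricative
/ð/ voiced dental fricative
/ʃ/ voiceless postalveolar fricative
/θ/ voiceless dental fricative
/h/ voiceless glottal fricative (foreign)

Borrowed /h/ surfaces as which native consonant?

x

/x/ is closest: same manner (fricative), place distance 2 (glottal→velar), same voicing; total 2. Next closest is /ʃ/ at distance 4.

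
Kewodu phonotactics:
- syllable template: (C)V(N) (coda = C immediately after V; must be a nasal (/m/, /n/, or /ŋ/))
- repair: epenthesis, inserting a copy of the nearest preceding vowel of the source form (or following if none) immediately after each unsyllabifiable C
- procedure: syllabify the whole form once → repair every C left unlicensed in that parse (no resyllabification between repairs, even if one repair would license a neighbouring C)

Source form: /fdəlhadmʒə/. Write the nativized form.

fədələhadamaʒə

The consonants /f/, /l/, /d/, /m/ cannot be parsed into a legal (C)V(N) syllable (only a nasal (/m/, /n/, or /ŋ/) is licensed in coda position; onsets are limited to one consonant).
Epenthesis after each stranded consonant: /f/ → /fə/, /l/ → /lə/, /d/ → /da/, /m/ → /ma/.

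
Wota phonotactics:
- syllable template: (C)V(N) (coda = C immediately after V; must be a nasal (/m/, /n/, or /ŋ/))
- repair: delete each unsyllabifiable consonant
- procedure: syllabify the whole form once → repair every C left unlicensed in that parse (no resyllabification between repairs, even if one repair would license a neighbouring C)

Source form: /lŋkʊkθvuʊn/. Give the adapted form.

kʊvuʊn

Under (C)V(N), the unsyllabifiable consonants are /l/, /ŋ/, /k/, /θ/ (only a nasal (/m/, /n/, or /ŋ/) is licensed in coda position; onsets are limited to one consonant).
Each unlicensed consonant is deleted: /l/, /ŋ/, /k/, /θ/.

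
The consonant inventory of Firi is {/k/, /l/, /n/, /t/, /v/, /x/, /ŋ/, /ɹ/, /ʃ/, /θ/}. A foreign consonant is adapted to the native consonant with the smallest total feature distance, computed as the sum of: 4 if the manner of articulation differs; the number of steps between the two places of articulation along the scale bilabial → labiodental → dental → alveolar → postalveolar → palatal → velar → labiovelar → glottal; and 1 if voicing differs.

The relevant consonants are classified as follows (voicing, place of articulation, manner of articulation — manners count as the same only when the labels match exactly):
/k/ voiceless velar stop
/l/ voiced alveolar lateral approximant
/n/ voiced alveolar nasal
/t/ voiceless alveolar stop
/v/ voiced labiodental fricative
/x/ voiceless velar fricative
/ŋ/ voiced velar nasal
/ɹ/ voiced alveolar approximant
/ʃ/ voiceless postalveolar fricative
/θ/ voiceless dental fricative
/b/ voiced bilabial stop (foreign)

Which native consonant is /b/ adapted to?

/t/ is closest: same manner (stop), place distance 3 (bilabial→alveolar), voicing differs (+1); total 4. Next closest is /v/ at distance 5.

t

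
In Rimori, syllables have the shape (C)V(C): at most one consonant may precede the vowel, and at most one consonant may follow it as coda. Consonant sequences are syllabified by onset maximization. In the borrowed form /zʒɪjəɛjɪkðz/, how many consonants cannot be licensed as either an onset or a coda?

Under (C)V(C), the unsyllabifiable consonants are /z/, /ð/, /z/ (at most one coda consonant is licensed; onsets are limited to one consonant).

3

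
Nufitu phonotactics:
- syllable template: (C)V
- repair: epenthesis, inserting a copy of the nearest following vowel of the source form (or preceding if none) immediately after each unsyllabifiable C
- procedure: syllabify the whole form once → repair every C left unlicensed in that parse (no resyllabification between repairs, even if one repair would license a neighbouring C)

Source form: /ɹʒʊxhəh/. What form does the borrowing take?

ɹʊʒʊxəhəhə

Syllabifying with onset maximization leaves /ɹ/, /x/, /h/ stranded (no codas are permitted; onsets are limited to one consonant).
Epenthesis after each stranded consonant: /ɹ/ → /ɹʊ/, /x/ → /xə/, /h/ → /hə/.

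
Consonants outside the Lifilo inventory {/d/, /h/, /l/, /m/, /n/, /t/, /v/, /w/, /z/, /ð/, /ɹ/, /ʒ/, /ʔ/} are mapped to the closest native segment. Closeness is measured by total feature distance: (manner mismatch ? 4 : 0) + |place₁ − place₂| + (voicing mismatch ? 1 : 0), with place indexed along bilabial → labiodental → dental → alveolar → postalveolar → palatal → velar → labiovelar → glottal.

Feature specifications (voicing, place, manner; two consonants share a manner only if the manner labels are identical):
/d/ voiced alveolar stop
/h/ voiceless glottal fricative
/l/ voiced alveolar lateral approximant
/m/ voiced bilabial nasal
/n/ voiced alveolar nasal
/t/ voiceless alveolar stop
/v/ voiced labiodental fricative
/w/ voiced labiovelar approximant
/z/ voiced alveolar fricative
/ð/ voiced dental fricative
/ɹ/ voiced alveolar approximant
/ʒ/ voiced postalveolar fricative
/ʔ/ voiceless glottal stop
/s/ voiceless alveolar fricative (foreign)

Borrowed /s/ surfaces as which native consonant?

z

/z/ is closest: same manner (fricative), place distance 0 (alveolar→alveolar), voicing differs (+1); total 1. Next closest is /ð/ at distance 2.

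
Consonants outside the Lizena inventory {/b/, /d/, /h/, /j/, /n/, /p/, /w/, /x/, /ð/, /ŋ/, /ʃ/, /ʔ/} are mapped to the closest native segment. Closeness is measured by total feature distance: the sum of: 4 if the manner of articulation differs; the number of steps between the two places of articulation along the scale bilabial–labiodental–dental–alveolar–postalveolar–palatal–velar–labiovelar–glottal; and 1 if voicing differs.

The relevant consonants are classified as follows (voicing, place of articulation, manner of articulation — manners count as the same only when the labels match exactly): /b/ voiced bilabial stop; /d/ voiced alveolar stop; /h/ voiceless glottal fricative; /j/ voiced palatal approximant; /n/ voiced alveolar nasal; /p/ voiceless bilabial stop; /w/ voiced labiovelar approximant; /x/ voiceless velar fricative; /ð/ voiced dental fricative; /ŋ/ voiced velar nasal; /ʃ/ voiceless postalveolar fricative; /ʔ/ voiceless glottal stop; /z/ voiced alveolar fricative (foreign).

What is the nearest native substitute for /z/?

/ð/ is closest: same manner (fricative), place distance 1 (alveolar→dental), same voicing; total 1. Next closest is /ʃ/ at distance 2.

ð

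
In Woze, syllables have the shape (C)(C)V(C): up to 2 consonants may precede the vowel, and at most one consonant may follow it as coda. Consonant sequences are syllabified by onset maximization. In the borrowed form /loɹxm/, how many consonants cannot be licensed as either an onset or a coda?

The consonants /x/, /m/ cannot be parsed into a legal (C)(C)V(C) syllable (at most one coda consonant is licensed; onsets may contain at most 2 consonants).

2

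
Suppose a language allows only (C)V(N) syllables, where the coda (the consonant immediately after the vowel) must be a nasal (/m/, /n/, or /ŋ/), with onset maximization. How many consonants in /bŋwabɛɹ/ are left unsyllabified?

Under (C)V(N), the unsyllabifiable consonants are /b/, /ŋ/, /ɹ/ (only a nasal (/m/, /n/, or /ŋ/) is licensed in coda position; onsets are limited to one consonant).

3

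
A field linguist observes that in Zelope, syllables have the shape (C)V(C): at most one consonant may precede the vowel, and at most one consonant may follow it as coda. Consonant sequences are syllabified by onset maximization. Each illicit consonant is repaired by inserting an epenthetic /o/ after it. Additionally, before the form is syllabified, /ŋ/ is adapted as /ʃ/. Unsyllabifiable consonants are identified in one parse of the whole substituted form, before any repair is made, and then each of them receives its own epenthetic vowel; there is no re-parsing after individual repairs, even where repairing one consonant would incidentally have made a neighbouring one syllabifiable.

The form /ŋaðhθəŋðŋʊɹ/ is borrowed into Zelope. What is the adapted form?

Substitution: /ŋ/ → /ʃ/, giving /ʃaðhθəʃðʃʊɹ/.
Syllabifying with onset maximization leaves /h/, /ð/ stranded (at most one coda consonant is licensed; onsets are limited to one consonant).
Inserting the epenthetic vowel yields /h/ → /ho/, /ð/ → /ðo/.

ʃaðhoθəʃðoʃʊɹ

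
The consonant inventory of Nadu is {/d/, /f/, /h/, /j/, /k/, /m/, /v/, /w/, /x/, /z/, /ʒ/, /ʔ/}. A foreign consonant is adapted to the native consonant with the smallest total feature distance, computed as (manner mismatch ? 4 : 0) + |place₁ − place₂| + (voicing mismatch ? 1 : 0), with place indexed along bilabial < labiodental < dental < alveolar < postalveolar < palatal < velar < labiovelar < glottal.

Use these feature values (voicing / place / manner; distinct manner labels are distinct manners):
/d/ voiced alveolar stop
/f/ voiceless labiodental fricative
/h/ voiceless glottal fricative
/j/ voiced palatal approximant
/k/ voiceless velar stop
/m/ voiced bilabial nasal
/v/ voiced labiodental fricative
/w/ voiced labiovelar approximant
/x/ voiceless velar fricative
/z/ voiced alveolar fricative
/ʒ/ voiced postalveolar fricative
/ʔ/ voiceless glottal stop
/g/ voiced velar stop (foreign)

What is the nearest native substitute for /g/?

k

/k/ is closest: same manner (stop), place distance 0 (velar→velar), voicing differs (+1); total 1. Next closest is /d/ at distance 3.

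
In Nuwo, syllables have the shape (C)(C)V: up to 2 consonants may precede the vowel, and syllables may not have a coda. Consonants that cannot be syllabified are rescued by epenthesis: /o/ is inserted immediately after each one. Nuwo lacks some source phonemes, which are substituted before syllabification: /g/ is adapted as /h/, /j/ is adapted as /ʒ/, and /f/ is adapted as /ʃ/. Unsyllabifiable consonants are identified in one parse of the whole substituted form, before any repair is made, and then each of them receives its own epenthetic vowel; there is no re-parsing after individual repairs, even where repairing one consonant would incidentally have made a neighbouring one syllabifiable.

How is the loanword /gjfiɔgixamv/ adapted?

hoʒʃiɔhixamovo

Substitution: /g/ → /h/, /j/ → /ʒ/, /f/ → /ʃ/, giving /hʒʃiɔhixamv/.
Under (C)(C)V, the unsyllabifiable consonants are /h/, /m/, /v/ (no codas are permitted; onsets may contain at most 2 consonants).
Inserting the epenthetic vowel yields /h/ → /ho/, /m/ → /mo/, /v/ → /vo/.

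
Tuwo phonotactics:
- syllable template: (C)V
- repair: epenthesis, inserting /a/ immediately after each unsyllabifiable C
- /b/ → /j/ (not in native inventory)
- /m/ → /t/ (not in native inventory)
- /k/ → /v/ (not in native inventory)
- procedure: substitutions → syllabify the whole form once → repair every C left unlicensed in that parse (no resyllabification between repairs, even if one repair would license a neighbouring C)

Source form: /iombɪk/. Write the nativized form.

Substitution: /m/ → /t/, /b/ → /j/, /k/ → /v/, giving /iotjɪv/.
The consonants /t/, /v/ cannot be parsed into a legal (C)V syllable (no codas are permitted; onsets are limited to one consonant).
Each unlicensed consonant becomes the onset of a new syllable: /t/ → /ta/, /v/ → /va/.

iotajɪva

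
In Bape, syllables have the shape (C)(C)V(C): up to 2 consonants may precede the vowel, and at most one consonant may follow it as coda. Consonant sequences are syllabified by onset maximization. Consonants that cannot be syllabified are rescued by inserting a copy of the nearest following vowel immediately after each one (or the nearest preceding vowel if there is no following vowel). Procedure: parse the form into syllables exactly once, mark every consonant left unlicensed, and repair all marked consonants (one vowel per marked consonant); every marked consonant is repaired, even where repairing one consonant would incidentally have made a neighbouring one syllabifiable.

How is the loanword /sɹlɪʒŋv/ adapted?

The consonants /s/, /ŋ/, /v/ cannot be parsed into a legal (C)(C)V(C) syllable (at most one coda consonant is licensed; onsets may contain at most 2 consonants).
Each unlicensed consonant becomes the onset of a new syllable: /s/ → /sɪ/, /ŋ/ → /ŋɪ/, /v/ → /vɪ/.

sɪɹlɪʒŋɪvɪ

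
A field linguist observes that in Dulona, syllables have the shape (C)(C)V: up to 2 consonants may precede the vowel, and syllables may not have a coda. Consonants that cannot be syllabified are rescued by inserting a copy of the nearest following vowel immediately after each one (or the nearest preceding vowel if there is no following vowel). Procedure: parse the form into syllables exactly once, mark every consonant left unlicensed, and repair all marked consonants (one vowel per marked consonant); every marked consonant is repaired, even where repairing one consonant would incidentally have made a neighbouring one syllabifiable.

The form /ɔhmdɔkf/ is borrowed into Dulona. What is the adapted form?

The consonants /h/, /k/, /f/ cannot be parsed into a legal (C)(C)V syllable (no codas are permitted; onsets may contain at most 2 consonants).
Inserting the epenthetic vowel yields /h/ → /hɔ/, /k/ → /kɔ/, /f/ → /fɔ/.

ɔhɔmdɔkɔfɔ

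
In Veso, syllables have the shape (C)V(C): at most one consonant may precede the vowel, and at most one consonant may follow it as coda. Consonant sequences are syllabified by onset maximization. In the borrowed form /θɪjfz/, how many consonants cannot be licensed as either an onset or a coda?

2

The consonants /f/, /z/ cannot be parsed into a legal (C)V(C) syllable (at most one coda consonant is licensed; onsets are limited to one consonant).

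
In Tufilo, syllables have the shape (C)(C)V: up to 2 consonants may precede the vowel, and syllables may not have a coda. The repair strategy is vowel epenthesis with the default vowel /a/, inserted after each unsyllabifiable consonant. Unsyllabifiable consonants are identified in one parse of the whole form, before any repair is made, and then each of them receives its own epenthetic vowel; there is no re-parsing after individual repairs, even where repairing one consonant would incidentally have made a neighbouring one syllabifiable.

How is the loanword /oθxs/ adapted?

Under (C)(C)V, the unsyllabifiable consonants are /θ/, /x/, /s/ (no codas are permitted; onsets may contain at most 2 consonants).
Inserting the epenthetic vowel yields /θ/ → /θa/, /x/ → /xa/, /s/ → /sa/.

oθaxasa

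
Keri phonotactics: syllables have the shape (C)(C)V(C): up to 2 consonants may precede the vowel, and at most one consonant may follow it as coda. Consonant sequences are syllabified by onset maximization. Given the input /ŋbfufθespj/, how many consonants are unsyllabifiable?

3

Syllabifying with onset maximization leaves /ŋ/, /p/, /j/ stranded (at most one coda consonant is licensed; onsets may contain at most 2 consonants).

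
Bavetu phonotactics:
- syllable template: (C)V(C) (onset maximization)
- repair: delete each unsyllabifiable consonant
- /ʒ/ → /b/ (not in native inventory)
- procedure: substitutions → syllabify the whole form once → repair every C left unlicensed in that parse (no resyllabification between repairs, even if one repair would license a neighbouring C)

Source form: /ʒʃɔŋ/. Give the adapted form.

ʃɔŋ

Substitution: /ʒ/ → /b/, giving /bʃɔŋ/.
Syllabifying with onset maximization leaves /b/ stranded (at most one coda consonant is licensed; onsets are limited to one consonant).
Each unlicensed consonant is deleted: /b/.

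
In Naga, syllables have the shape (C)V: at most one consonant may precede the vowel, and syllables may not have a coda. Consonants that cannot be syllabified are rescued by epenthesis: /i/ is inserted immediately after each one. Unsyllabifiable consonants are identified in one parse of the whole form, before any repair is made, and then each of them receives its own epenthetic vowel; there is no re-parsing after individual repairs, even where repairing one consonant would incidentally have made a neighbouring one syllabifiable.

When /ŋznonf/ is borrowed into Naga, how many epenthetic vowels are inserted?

4

The unsyllabifiable consonants are /ŋ/, /z/, /n/, /f/; each receives one epenthetic vowel.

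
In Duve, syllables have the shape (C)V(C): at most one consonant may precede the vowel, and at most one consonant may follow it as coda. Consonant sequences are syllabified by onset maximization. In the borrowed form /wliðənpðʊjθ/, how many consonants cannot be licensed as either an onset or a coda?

The consonants /w/, /p/, /θ/ cannot be parsed into a legal (C)V(C) syllable (at most one coda consonant is licensed; onsets are limited to one consonant).

3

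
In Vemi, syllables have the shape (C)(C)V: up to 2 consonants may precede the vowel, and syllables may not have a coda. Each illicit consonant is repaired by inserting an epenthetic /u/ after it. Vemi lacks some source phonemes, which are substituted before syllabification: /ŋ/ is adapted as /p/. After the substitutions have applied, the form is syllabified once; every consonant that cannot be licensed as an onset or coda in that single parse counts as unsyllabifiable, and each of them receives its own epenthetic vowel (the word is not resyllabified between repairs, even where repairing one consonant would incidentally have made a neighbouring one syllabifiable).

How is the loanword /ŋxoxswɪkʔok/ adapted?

Substitution: /ŋ/ → /p/, giving /pxoxswɪkʔok/.
Under (C)(C)V, the unsyllabifiable consonants are /x/, /k/ (no codas are permitted; onsets may contain at most 2 consonants).
Inserting the epenthetic vowel yields /x/ → /xu/, /k/ → /ku/.

pxoxuswɪkʔoku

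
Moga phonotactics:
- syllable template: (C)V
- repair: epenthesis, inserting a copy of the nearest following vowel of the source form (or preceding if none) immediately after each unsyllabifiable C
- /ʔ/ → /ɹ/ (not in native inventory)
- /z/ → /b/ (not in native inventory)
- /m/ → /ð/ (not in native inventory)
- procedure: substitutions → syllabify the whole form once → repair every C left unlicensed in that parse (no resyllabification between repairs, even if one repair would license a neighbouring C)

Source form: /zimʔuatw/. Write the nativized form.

Substitution: /z/ → /b/, /m/ → /ð/, /ʔ/ → /ɹ/, giving /biðɹuatw/.
Under (C)V, the unsyllabifiable consonants are /ð/, /t/, /w/ (no codas are permitted; onsets are limited to one consonant).
Each unlicensed consonant becomes the onset of a new syllable: /ð/ → /ðu/, /t/ → /ta/, /w/ → /wa/.

biðuɹuatawa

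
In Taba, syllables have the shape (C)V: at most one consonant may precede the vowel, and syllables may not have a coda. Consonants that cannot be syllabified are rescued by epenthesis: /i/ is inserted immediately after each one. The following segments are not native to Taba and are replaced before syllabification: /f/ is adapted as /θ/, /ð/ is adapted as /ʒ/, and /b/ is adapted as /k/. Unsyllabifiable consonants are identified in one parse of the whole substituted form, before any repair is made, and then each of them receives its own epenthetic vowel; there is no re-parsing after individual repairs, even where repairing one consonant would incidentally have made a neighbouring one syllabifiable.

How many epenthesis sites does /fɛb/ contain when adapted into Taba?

After substitution the input is /θɛk/.
The unsyllabifiable consonants are /k/; each receives one epenthetic vowel.

1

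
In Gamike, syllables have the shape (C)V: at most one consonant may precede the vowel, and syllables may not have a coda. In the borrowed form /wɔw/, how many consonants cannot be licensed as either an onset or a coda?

Under (C)V, the unsyllabifiable consonants are /w/ (no codas are permitted; onsets are limited to one consonant).

1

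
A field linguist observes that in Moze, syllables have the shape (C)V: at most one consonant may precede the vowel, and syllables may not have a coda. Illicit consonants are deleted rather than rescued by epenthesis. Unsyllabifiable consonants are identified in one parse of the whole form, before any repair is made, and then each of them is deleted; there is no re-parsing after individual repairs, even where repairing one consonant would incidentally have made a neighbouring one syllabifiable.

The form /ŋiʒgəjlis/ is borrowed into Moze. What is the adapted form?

ŋigəli

Under (C)V, the unsyllabifiable consonants are /ʒ/, /j/, /s/ (no codas are permitted; onsets are limited to one consonant).
Each unlicensed consonant is deleted: /ʒ/, /j/, /s/.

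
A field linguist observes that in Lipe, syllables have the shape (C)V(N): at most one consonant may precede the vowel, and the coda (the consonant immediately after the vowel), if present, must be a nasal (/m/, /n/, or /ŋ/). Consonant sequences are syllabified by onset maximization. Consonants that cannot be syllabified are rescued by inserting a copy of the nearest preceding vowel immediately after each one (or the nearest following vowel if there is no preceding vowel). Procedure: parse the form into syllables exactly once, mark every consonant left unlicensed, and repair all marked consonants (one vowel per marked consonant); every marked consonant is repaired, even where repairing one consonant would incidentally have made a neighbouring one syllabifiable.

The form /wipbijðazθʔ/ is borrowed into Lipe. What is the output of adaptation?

wipibijiðazaθaʔa

Syllabifying with onset maximization leaves /p/, /j/, /z/, /θ/, /ʔ/ stranded (only a nasal (/m/, /n/, or /ŋ/) is licensed in coda position; onsets are limited to one consonant).
Each unlicensed consonant becomes the onset of a new syllable: /p/ → /pi/, /j/ → /ji/, /z/ → /za/, /θ/ → /θa/, /ʔ/ → /ʔa/.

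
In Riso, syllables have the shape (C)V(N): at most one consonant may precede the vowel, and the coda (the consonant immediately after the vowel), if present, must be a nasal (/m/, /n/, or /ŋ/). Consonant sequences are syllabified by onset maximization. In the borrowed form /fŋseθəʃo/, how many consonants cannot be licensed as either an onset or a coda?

The consonants /f/, /ŋ/ cannot be parsed into a legal (C)V(N) syllable (only a nasal (/m/, /n/, or /ŋ/) is licensed in coda position; onsets are limited to one consonant).

2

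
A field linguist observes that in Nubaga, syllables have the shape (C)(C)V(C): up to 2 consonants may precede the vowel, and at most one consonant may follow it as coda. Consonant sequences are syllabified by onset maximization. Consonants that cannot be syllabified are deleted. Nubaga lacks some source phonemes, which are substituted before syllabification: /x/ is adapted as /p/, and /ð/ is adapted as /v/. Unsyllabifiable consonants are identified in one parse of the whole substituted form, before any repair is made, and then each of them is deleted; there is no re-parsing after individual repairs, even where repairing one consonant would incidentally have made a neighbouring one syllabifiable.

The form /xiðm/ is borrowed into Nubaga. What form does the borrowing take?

Substitution: /x/ → /p/, /ð/ → /v/, giving /pivm/.
Syllabifying with onset maximization leaves /m/ stranded (at most one coda consonant is licensed; onsets may contain at most 2 consonants).
Each unlicensed consonant is deleted: /m/.

piv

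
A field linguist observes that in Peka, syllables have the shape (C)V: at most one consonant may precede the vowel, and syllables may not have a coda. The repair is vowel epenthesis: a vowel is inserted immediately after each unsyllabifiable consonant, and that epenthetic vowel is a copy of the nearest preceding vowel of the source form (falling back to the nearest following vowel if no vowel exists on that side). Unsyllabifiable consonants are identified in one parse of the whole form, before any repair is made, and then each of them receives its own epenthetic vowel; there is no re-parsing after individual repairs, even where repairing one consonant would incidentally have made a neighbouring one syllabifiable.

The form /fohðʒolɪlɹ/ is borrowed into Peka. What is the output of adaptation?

The consonants /h/, /ð/, /l/, /ɹ/ cannot be parsed into a legal (C)V syllable (no codas are permitted; onsets are limited to one consonant).
Epenthesis after each stranded consonant: /h/ → /ho/, /ð/ → /ðo/, /l/ → /lɪ/, /ɹ/ → /ɹɪ/.

fohoðoʒolɪlɪɹɪ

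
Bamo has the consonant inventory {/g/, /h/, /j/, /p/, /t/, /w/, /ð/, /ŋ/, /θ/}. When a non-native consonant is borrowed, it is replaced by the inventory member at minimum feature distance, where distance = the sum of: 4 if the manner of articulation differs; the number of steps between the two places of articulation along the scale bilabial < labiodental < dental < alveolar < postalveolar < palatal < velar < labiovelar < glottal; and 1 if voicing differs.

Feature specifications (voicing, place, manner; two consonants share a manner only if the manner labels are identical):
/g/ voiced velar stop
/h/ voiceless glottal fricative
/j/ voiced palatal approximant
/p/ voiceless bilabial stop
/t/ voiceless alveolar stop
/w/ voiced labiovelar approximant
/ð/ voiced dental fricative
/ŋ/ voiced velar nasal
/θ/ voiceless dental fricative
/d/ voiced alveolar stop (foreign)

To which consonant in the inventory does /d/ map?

/t/ is closest: same manner (stop), place distance 0 (alveolar→alveolar), voicing differs (+1); total 1. Next closest is /g/ at distance 3.

t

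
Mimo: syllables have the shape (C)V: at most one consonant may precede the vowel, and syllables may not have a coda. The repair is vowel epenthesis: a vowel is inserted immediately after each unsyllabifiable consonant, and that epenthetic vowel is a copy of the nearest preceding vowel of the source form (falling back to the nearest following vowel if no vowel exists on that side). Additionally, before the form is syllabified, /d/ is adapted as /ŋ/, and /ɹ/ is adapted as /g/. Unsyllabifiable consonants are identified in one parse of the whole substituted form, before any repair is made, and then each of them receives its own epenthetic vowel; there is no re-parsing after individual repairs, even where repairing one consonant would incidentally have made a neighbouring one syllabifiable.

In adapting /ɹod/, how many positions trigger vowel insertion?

1

After substitution the input is /goŋ/.
The unsyllabifiable consonants are /ŋ/; each receives one epenthetic vowel.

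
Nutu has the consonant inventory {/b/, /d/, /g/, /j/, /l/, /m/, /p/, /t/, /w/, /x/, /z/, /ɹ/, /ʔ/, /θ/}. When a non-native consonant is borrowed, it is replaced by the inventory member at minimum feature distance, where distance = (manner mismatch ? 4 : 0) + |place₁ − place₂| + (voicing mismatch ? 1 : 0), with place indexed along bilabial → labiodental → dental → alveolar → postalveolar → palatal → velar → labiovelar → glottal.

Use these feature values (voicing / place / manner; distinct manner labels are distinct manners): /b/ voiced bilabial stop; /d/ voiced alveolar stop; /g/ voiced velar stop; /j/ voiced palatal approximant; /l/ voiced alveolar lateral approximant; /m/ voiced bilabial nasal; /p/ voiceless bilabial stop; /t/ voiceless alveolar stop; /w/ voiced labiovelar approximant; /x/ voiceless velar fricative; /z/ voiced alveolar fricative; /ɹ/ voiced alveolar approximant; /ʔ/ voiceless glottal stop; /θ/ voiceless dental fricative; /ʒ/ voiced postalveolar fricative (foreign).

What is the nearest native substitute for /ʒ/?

z

/z/ is closest: same manner (fricative), place distance 1 (postalveolar→alveolar), same voicing; total 1. Next closest is /x/ at distance 3.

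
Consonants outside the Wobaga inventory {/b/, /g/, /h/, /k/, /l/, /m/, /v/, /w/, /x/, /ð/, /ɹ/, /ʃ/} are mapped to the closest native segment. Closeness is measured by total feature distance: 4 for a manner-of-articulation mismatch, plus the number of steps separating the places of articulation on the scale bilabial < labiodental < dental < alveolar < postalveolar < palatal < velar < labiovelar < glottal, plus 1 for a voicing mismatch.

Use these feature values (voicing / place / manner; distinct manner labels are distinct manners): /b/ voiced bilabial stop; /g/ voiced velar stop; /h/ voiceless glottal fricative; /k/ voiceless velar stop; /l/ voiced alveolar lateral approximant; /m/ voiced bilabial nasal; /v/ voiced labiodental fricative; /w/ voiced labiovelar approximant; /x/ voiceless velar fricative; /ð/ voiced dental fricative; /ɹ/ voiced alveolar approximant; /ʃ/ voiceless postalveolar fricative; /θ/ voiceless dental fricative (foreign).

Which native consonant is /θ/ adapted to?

ð

/ð/ is closest: same manner (fricative), place distance 0 (dental→dental), voicing differs (+1); total 1. Next closest is /v/ at distance 2.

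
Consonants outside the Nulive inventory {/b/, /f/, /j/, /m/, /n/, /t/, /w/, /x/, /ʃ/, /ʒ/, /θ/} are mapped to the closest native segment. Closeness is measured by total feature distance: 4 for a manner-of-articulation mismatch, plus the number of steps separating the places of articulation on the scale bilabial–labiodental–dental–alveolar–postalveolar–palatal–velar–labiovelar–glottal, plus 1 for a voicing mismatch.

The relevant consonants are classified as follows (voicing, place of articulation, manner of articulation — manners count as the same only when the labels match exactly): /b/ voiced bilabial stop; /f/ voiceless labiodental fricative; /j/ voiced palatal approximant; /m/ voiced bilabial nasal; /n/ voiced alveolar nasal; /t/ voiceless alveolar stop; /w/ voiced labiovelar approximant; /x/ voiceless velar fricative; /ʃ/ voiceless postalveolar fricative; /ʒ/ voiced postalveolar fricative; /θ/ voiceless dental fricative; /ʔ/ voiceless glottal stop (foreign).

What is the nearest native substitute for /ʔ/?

/t/ is closest: same manner (stop), place distance 5 (glottal→alveolar), same voicing; total 5. Next closest is /w/ at distance 6.

t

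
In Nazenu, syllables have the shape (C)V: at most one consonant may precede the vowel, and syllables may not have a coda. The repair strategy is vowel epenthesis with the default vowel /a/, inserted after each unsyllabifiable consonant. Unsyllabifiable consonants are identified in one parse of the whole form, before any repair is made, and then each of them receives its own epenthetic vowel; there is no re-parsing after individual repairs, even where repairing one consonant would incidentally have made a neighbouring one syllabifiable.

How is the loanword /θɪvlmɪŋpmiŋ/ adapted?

θɪvalamɪŋapamiŋa

Syllabifying with onset maximization leaves /v/, /l/, /ŋ/, /p/, /ŋ/ stranded (no codas are permitted; onsets are limited to one consonant).
Each unlicensed consonant becomes the onset of a new syllable: /v/ → /va/, /l/ → /la/, /ŋ/ → /ŋa/, /p/ → /pa/, /ŋ/ → /ŋa/.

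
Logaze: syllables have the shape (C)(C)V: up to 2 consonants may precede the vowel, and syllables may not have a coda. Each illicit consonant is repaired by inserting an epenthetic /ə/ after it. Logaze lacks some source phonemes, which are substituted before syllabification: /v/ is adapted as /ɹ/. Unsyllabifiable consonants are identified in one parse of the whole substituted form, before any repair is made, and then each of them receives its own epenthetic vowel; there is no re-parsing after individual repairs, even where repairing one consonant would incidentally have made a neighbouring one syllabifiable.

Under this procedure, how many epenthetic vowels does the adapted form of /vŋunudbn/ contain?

3

After substitution the input is /ɹŋunudbn/.
The unsyllabifiable consonants are /d/, /b/, /n/; each receives one epenthetic vowel.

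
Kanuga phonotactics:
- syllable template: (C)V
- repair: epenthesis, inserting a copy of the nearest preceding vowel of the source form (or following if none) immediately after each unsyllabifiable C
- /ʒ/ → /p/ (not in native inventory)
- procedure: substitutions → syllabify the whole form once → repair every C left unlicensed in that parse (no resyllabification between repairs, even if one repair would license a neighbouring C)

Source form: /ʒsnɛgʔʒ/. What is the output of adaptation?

pɛsɛnɛgɛʔɛpɛ

Substitution: /ʒ/ → /p/, giving /psnɛgʔp/.
Under (C)V, the unsyllabifiable consonants are /p/, /s/, /g/, /ʔ/, /p/ (no codas are permitted; onsets are limited to one consonant).
Inserting the epenthetic vowel yields /p/ → /pɛ/, /s/ → /sɛ/, /g/ → /gɛ/, /ʔ/ → /ʔɛ/, /p/ → /pɛ/.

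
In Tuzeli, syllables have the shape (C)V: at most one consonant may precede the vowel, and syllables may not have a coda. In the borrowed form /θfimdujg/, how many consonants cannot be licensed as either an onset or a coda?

The consonants /θ/, /m/, /j/, /g/ cannot be parsed into a legal (C)V syllable (no codas are permitted; onsets are limited to one consonant).

4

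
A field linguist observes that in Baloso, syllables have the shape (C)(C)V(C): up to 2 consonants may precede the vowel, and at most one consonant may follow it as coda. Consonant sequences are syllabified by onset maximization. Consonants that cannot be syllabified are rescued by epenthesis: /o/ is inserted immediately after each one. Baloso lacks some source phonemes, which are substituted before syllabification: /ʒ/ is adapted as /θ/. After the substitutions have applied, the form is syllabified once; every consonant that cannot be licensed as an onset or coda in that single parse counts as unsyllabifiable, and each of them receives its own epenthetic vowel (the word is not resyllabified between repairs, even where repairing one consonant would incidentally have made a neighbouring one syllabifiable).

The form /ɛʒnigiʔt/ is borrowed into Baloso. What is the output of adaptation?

Substitution: /ʒ/ → /θ/, giving /ɛθnigiʔt/.
The consonants /t/ cannot be parsed into a legal (C)(C)V(C) syllable (at most one coda consonant is licensed; onsets may contain at most 2 consonants).
Inserting the epenthetic vowel yields /t/ → /to/.

ɛθnigiʔto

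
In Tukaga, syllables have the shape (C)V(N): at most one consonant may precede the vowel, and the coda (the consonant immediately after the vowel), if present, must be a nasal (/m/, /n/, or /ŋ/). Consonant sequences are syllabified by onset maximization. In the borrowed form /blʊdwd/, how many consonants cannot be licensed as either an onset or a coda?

The consonants /b/, /d/, /w/, /d/ cannot be parsed into a legal (C)V(N) syllable (only a nasal (/m/, /n/, or /ŋ/) is licensed in coda position; onsets are limited to one consonant).

4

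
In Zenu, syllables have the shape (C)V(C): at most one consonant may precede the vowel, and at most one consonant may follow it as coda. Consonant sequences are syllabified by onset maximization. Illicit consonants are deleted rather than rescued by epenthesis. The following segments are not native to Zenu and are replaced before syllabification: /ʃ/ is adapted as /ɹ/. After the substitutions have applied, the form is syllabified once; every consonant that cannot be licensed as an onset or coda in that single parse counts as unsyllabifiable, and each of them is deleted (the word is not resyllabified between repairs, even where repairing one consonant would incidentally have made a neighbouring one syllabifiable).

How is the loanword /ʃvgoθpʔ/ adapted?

Substitution: /ʃ/ → /ɹ/, giving /ɹvgoθpʔ/.
Under (C)V(C), the unsyllabifiable consonants are /ɹ/, /v/, /p/, /ʔ/ (at most one coda consonant is licensed; onsets are limited to one consonant).
Each unlicensed consonant is deleted: /ɹ/, /v/, /p/, /ʔ/.

goθ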